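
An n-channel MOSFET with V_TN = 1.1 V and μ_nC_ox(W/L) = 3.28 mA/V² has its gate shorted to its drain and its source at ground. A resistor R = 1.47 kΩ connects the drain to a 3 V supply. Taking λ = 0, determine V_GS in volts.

V_GS = 1.80 V

With gate tied to drain, V_GS = V_DS ≥ V_GS − V_TN, so the device is in saturation.
KCL at the drain: ½ k_n (V_GS − V_TN)² = (V_DD − V_GS)/R.
Let x = V_GS − 1.1. Then 2.41 x² + x − 1.9 = 0, giving x = 0.704 V (positive root), so V_GS = 1.8 V.
I_D = (V_DD − V_GS)/R = (3 − 1.8) / 1.47 = 0.813 mA.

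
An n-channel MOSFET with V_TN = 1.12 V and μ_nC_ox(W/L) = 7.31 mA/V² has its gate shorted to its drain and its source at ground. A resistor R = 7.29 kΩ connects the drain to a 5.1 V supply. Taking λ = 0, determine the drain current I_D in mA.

With gate tied to drain, V_GS = V_DS ≥ V_GS − V_TN, so the device is in saturation.
KCL at the drain: ½ k_n (V_GS − V_TN)² = (V_DD − V_GS)/R.
Let x = V_GS − 1.12. Then 26.6 x² + x − 3.98 = 0, giving x = 0.368 V (positive root), so V_GS = 1.49 V.
I_D = (V_DD − V_GS)/R = (5.1 − 1.49) / 7.29 = 0.495 mA.

I_D = 0.495 mA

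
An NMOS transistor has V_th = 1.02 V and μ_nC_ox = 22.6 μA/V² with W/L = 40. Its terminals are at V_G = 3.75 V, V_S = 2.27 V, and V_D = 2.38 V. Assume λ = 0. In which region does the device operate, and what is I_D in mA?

V_GS = V_G − V_S = 3.75 − 2.27 = 1.48 V; V_DS = V_D − V_S = 2.38 − 2.27 = 0.11 V.
k_n = μ_nC_ox · (W/L) = 0.904 mA/V².
V_ov = V_GS − V_th = 1.48 − 1.02 = 0.46 V.
Since V_DS = 0.11 V < V_ov = 0.46 V, the device is in the triode region.
I_D = k_n [V_ov · V_DS − ½ V_DS²] = 0.904 × [0.46 × 0.11 − 0.5 × 0.11²] = 0.0403 mA.

Triode; I_D = 0.0403 mA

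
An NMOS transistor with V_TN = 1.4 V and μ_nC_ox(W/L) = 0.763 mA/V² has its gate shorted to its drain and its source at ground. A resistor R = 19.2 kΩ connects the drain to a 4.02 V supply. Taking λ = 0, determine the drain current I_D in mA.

With gate tied to drain, V_GS = V_DS ≥ V_GS − V_TN, so the device is in saturation.
KCL at the drain: ½ k_n (V_GS − V_TN)² = (V_DD − V_GS)/R.
Let x = V_GS − 1.4. Then 7.32 x² + x − 2.62 = 0, giving x = 0.534 V (positive root), so V_GS = 1.93 V.
I_D = (V_DD − V_GS)/R = (4.02 − 1.93) / 19.2 = 0.109 mA.

I_D = 0.109 mA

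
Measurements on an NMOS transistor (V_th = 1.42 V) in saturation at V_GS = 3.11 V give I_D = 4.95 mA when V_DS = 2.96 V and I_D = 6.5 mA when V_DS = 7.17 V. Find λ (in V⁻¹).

With V_GS fixed, I_D ∝ (1 + λ V_DS) in saturation, so I_D2/I_D1 = (1 + λ V_DS2)/(1 + λ V_DS1).
6.5/4.95 = 1.313 = (1 + 7.17 λ)/(1 + 2.96 λ).
Solving: λ (I_D1 V_DS2 − I_D2 V_DS1) = I_D2 − I_D1, so λ = (6.5 − 4.95) / (4.95 × 7.17 − 6.5 × 2.96) = 1.55 / 16.3 = 0.0954 V⁻¹.

λ = 0.0954 V⁻¹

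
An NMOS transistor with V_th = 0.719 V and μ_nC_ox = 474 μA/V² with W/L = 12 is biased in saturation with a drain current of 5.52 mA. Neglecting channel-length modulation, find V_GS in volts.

V_GS = 2.11 V

k_n = μ_nC_ox · (W/L) = 5.688 mA/V².
In saturation I_D = ½ k_n (V_GS − V_th)², so V_GS − V_th = √(2 I_D / k_n) = √(2 × 5.52 / 5.688) = 1.39 V.
V_GS = 0.719 + 1.39 = 2.11 V.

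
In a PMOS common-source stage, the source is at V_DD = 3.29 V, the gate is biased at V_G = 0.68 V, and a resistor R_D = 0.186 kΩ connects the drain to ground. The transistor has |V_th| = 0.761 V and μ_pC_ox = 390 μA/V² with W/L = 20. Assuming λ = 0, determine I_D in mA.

V_SG = V_DD − V_G = 3.29 − 0.68 = 2.61 V, so V_ov = 2.61 − 0.761 = 1.85 V.
k_p = μ_pC_ox · (W/L) = 7.8 mA/V².
Assume saturation: I_D = ½ k_p V_ov² = 0.5 × 7.8 × 1.85² = 13.3 mA, giving V_SD = V_DD − I_D R_D = 3.29 − 13.3 × 0.186 = 0.81 V.
But 0.81 V < V_ov = 1.85 V, so the device is actually in triode.
In triode I_D = k_p[V_ov V_SD − ½ V_SD²] and I_D = (V_DD − V_SD)/R_D. Equating: 0.725 V_SD² − 3.683 V_SD + 3.29 = 0, giving V_SD = 1.16 V (the root below V_ov).
I_D = (3.29 − 1.16) / 0.186 = 11.5 mA.

I_D = 11.5 mA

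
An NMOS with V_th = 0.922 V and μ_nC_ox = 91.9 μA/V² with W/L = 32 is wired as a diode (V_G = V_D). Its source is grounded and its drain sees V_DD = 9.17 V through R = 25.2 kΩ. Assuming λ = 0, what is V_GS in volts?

V_GS = 1.38 V

With gate tied to drain, V_GS = V_DS ≥ V_GS − V_th, so the device is in saturation.
k_n = μ_nC_ox · (W/L) = 2.941 mA/V².
KCL at the drain: ½ k_n (V_GS − V_th)² = (V_DD − V_GS)/R.
Let x = V_GS − 0.922. Then 37.1 x² + x − 8.248 = 0, giving x = 0.458 V (positive root), so V_GS = 1.38 V.
I_D = (V_DD − V_GS)/R = (9.17 − 1.38) / 25.2 = 0.309 mA.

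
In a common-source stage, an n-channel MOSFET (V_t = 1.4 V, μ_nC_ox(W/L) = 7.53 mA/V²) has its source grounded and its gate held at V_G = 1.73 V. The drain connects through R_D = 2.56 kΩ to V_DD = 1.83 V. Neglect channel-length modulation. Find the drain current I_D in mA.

V_GS = V_G = 1.73 V, so V_ov = 1.73 − 1.4 = 0.33 V.
Assume saturation: I_D = ½ k_n V_ov² = 0.5 × 7.53 × 0.33² = 0.41 mA, giving V_DS = V_DD − I_D R_D = 1.83 − 0.41 × 2.56 = 0.78 V.
V_DS = 0.78 V ≥ V_ov = 0.33 V, confirming saturation.

I_D = 0.410 mA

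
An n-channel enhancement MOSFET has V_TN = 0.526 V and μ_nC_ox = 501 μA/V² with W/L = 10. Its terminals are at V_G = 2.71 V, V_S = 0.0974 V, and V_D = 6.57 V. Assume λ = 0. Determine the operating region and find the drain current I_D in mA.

Saturation; I_D = 10.9 mA

V_GS = V_G − V_S = 2.71 − 0.0974 = 2.61 V; V_DS = V_D − V_S = 6.57 − 0.0974 = 6.47 V.
k_n = μ_nC_ox · (W/L) = 5.01 mA/V².
V_ov = V_GS − V_TN = 2.61 − 0.526 = 2.09 V.
Since V_DS = 6.47 V ≥ V_ov = 2.09 V, the device is in saturation.
I_D = ½ k_n V_ov² = 0.5 × 5.01 × 2.09² = 10.9 mA.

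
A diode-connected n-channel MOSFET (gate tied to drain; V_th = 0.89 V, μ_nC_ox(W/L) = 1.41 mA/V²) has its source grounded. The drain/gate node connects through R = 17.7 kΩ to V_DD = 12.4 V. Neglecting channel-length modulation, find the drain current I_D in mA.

I_D = 0.598 mA

With gate tied to drain, V_GS = V_DS ≥ V_GS − V_th, so the device is in saturation.
KCL at the drain: ½ k_n (V_GS − V_th)² = (V_DD − V_GS)/R.
Let x = V_GS − 0.89. Then 12.5 x² + x − 11.51 = 0, giving x = 0.921 V (positive root), so V_GS = 1.81 V.
I_D = (V_DD − V_GS)/R = (12.4 − 1.81) / 17.7 = 0.598 mA.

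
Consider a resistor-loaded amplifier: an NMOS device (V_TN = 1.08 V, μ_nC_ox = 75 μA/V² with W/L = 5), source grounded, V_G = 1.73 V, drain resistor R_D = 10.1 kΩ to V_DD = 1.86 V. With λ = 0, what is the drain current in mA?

V_GS = V_G = 1.73 V, so V_ov = 1.73 − 1.08 = 0.65 V.
k_n = μ_nC_ox · (W/L) = 0.375 mA/V².
Assume saturation: I_D = ½ k_n V_ov² = 0.5 × 0.375 × 0.65² = 0.0792 mA, giving V_DS = V_DD − I_D R_D = 1.86 − 0.0792 × 10.1 = 1.06 V.
V_DS = 1.06 V ≥ V_ov = 0.65 V, confirming saturation.

I_D = 0.0792 mA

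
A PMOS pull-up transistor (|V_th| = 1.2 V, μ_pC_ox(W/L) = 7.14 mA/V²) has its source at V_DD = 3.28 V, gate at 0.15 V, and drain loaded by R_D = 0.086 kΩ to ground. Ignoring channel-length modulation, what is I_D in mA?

I_D = 13.3 mA

V_SG = V_DD − V_G = 3.28 − 0.15 = 3.13 V, so V_ov = 3.13 − 1.2 = 1.93 V.
Assume saturation: I_D = ½ k_p V_ov² = 0.5 × 7.14 × 1.93² = 13.3 mA, giving V_SD = V_DD − I_D R_D = 3.28 − 13.3 × 0.086 = 2.14 V.
V_SD = 2.14 V ≥ V_ov = 1.93 V, confirming saturation.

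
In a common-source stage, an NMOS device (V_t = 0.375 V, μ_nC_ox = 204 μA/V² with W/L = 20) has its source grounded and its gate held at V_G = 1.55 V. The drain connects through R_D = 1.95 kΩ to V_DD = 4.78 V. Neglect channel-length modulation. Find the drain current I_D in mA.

I_D = 2.14 mA

V_GS = V_G = 1.55 V, so V_ov = 1.55 − 0.375 = 1.18 V.
k_n = μ_nC_ox · (W/L) = 4.08 mA/V².
Assume saturation: I_D = ½ k_n V_ov² = 0.5 × 4.08 × 1.18² = 2.82 mA, giving V_DS = V_DD − I_D R_D = 4.78 − 2.82 × 1.95 = -0.712 V.
But -0.712 V < V_ov = 1.18 V, so the device is actually in triode.
In triode I_D = k_n[V_ov V_DS − ½ V_DS²] and I_D = (V_DD − V_DS)/R_D. Equating: 3.98 V_DS² − 10.35 V_DS + 4.78 = 0, giving V_DS = 0.601 V (the root below V_ov).
I_D = (4.78 − 0.601) / 1.95 = 2.14 mA.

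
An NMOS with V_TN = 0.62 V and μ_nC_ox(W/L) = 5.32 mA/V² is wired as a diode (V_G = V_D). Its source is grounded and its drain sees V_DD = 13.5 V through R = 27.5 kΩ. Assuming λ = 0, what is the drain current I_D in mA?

With gate tied to drain, V_GS = V_DS ≥ V_GS − V_TN, so the device is in saturation.
KCL at the drain: ½ k_n (V_GS − V_TN)² = (V_DD − V_GS)/R.
Let x = V_GS − 0.62. Then 73.2 x² + x − 12.88 = 0, giving x = 0.413 V (positive root), so V_GS = 1.03 V.
I_D = (V_DD − V_GS)/R = (13.5 − 1.03) / 27.5 = 0.453 mA.

I_D = 0.453 mA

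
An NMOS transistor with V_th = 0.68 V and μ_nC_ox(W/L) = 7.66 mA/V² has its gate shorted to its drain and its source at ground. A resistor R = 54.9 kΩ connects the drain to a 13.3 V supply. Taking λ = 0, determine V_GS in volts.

With gate tied to drain, V_GS = V_DS ≥ V_GS − V_th, so the device is in saturation.
KCL at the drain: ½ k_n (V_GS − V_th)² = (V_DD − V_GS)/R.
Let x = V_GS − 0.68. Then 210 x² + x − 12.62 = 0, giving x = 0.243 V (positive root), so V_GS = 0.923 V.
I_D = (V_DD − V_GS)/R = (13.3 − 0.923) / 54.9 = 0.225 mA.

V_GS = 0.923 V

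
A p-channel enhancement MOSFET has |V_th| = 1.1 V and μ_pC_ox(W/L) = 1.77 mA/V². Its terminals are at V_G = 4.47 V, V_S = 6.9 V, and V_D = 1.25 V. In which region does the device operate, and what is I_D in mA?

Saturation; I_D = 1.57 mA

V_SG = V_S − V_G = 6.9 − 4.47 = 2.43 V; V_SD = V_S − V_D = 6.9 − 1.25 = 5.65 V.
V_ov = V_SG − |V_th| = 2.43 − 1.1 = 1.33 V.
Since V_SD = 5.65 V ≥ V_ov = 1.33 V, the device is in saturation.
I_D = ½ k_p V_ov² = 0.5 × 1.77 × 1.33² = 1.57 mA.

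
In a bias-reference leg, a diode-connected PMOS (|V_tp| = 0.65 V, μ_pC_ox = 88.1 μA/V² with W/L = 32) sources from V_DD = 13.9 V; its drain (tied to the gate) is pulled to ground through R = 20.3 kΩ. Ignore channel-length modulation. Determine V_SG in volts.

V_SG = 1.31 V

With gate tied to drain, V_SG = V_SD ≥ V_SG − |V_tp|, so the device is in saturation.
k_p = μ_pC_ox · (W/L) = 2.819 mA/V².
KCL at the drain: ½ k_p (V_SG − |V_tp|)² = (V_DD − V_SG)/R.
Let x = V_SG − 0.65. Then 28.6 x² + x − 13.25 = 0, giving x = 0.663 V (positive root), so V_SG = 1.31 V.
I_D = (V_DD − V_SG)/R = (13.9 − 1.31) / 20.3 = 0.62 mA.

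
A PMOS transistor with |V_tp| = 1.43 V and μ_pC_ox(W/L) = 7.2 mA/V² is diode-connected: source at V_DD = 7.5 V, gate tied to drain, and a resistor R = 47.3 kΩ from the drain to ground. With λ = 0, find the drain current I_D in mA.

I_D = 0.124 mA

With gate tied to drain, V_SG = V_SD ≥ V_SG − |V_tp|, so the device is in saturation.
KCL at the drain: ½ k_p (V_SG − |V_tp|)² = (V_DD − V_SG)/R.
Let x = V_SG − 1.43. Then 170 x² + x − 6.07 = 0, giving x = 0.186 V (positive root), so V_SG = 1.62 V.
I_D = (V_DD − V_SG)/R = (7.5 − 1.62) / 47.3 = 0.124 mA.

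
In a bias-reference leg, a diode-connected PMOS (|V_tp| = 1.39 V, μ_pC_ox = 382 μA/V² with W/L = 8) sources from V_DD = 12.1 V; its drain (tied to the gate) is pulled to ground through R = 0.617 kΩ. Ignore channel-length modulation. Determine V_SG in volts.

With gate tied to drain, V_SG = V_SD ≥ V_SG − |V_tp|, so the device is in saturation.
k_p = μ_pC_ox · (W/L) = 3.056 mA/V².
KCL at the drain: ½ k_p (V_SG − |V_tp|)² = (V_DD − V_SG)/R.
Let x = V_SG − 1.39. Then 0.943 x² + x − 10.71 = 0, giving x = 2.88 V (positive root), so V_SG = 4.27 V.
I_D = (V_DD − V_SG)/R = (12.1 − 4.27) / 0.617 = 12.7 mA.

V_SG = 4.27 V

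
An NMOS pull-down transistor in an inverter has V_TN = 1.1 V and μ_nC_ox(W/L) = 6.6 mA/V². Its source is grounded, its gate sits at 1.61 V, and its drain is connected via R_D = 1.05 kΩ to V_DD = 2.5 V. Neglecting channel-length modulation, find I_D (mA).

V_GS = V_G = 1.61 V, so V_ov = 1.61 − 1.1 = 0.51 V.
Assume saturation: I_D = ½ k_n V_ov² = 0.5 × 6.6 × 0.51² = 0.858 mA, giving V_DS = V_DD − I_D R_D = 2.5 − 0.858 × 1.05 = 1.6 V.
V_DS = 1.6 V ≥ V_ov = 0.51 V, confirming saturation.

I_D = 0.858 mA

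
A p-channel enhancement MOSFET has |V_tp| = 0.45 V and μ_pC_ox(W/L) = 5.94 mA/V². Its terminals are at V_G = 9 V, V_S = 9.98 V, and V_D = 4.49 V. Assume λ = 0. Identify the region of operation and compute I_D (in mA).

Saturation; I_D = 0.834 mA

V_SG = V_S − V_G = 9.98 − 9 = 0.98 V; V_SD = V_S − V_D = 9.98 − 4.49 = 5.49 V.
V_ov = V_SG − |V_tp| = 0.98 − 0.45 = 0.53 V.
Since V_SD = 5.49 V ≥ V_ov = 0.53 V, the device is in saturation.
I_D = ½ k_p V_ov² = 0.5 × 5.94 × 0.53² = 0.834 mA.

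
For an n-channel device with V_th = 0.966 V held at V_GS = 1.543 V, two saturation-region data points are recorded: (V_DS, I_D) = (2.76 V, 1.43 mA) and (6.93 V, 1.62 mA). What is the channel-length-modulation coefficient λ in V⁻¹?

λ = 0.0349 V⁻¹

With V_GS fixed, I_D ∝ (1 + λ V_DS) in saturation, so I_D2/I_D1 = (1 + λ V_DS2)/(1 + λ V_DS1).
1.62/1.43 = 1.133 = (1 + 6.93 λ)/(1 + 2.76 λ).
Solving: λ (I_D1 V_DS2 − I_D2 V_DS1) = I_D2 − I_D1, so λ = (1.62 − 1.43) / (1.43 × 6.93 − 1.62 × 2.76) = 0.19 / 5.44 = 0.0349 V⁻¹.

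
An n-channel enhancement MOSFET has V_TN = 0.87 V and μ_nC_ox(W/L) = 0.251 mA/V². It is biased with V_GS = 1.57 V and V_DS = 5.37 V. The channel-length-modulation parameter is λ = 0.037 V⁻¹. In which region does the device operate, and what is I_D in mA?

Saturation; I_D = 0.0737 mA

V_ov = V_GS − V_TN = 1.57 − 0.87 = 0.7 V.
Since V_DS = 5.37 V ≥ V_ov = 0.7 V, the device is in saturation.
I_D = ½ k_n V_ov² (1 + λ V_DS) = 0.5 × 0.251 × 0.7² × (1 + 0.037 × 5.37) = 0.0737 mA.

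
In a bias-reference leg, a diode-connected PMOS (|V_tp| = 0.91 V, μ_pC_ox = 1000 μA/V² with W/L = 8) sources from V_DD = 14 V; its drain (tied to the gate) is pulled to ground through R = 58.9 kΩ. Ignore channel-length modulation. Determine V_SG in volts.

With gate tied to drain, V_SG = V_SD ≥ V_SG − |V_tp|, so the device is in saturation.
k_p = μ_pC_ox · (W/L) = 8 mA/V².
KCL at the drain: ½ k_p (V_SG − |V_tp|)² = (V_DD − V_SG)/R.
Let x = V_SG − 0.91. Then 236 x² + x − 13.09 = 0, giving x = 0.234 V (positive root), so V_SG = 1.14 V.
I_D = (V_DD − V_SG)/R = (14 − 1.14) / 58.9 = 0.218 mA.

V_SG = 1.14 V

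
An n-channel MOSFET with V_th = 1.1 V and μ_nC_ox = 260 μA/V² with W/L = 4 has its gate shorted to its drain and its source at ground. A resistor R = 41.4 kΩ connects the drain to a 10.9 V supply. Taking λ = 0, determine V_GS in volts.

With gate tied to drain, V_GS = V_DS ≥ V_GS − V_th, so the device is in saturation.
k_n = μ_nC_ox · (W/L) = 1.04 mA/V².
KCL at the drain: ½ k_n (V_GS − V_th)² = (V_DD − V_GS)/R.
Let x = V_GS − 1.1. Then 21.5 x² + x − 9.8 = 0, giving x = 0.652 V (positive root), so V_GS = 1.75 V.
I_D = (V_DD − V_GS)/R = (10.9 − 1.75) / 41.4 = 0.221 mA.

V_GS = 1.75 V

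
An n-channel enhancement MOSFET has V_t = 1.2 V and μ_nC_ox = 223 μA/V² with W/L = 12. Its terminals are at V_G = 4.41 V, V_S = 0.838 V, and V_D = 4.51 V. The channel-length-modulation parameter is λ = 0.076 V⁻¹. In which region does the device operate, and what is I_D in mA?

Saturation; I_D = 9.63 mA

V_GS = V_G − V_S = 4.41 − 0.838 = 3.57 V; V_DS = V_D − V_S = 4.51 − 0.838 = 3.67 V.
k_n = μ_nC_ox · (W/L) = 2.676 mA/V².
V_ov = V_GS − V_t = 3.57 − 1.2 = 2.37 V.
Since V_DS = 3.67 V ≥ V_ov = 2.37 V, the device is in saturation.
I_D = ½ k_n V_ov² (1 + λ V_DS) = 0.5 × 2.676 × 2.37² × (1 + 0.076 × 3.67) = 9.63 mA.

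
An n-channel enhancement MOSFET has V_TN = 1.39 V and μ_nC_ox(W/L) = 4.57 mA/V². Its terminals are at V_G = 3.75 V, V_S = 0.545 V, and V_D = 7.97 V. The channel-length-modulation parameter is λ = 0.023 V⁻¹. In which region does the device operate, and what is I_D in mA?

V_GS = V_G − V_S = 3.75 − 0.545 = 3.21 V; V_DS = V_D − V_S = 7.97 − 0.545 = 7.42 V.
V_ov = V_GS − V_TN = 3.21 − 1.39 = 1.82 V.
Since V_DS = 7.42 V ≥ V_ov = 1.82 V, the device is in saturation.
I_D = ½ k_n V_ov² (1 + λ V_DS) = 0.5 × 4.57 × 1.82² × (1 + 0.023 × 7.42) = 8.81 mA.

Saturation; I_D = 8.81 mA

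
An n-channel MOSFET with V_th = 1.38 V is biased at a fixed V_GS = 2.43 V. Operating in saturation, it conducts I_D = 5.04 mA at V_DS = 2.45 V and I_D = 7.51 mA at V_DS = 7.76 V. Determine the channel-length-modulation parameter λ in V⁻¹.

With V_GS fixed, I_D ∝ (1 + λ V_DS) in saturation, so I_D2/I_D1 = (1 + λ V_DS2)/(1 + λ V_DS1).
7.51/5.04 = 1.49 = (1 + 7.76 λ)/(1 + 2.45 λ).
Solving: λ (I_D1 V_DS2 − I_D2 V_DS1) = I_D2 − I_D1, so λ = (7.51 − 5.04) / (5.04 × 7.76 − 7.51 × 2.45) = 2.47 / 20.7 = 0.119 V⁻¹.

λ = 0.119 V⁻¹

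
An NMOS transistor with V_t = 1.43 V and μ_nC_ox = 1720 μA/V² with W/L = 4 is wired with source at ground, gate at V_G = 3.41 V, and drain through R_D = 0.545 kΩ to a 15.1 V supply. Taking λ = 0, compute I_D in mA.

I_D = 13.5 mA

V_GS = V_G = 3.41 V, so V_ov = 3.41 − 1.43 = 1.98 V.
k_n = μ_nC_ox · (W/L) = 6.88 mA/V².
Assume saturation: I_D = ½ k_n V_ov² = 0.5 × 6.88 × 1.98² = 13.5 mA, giving V_DS = V_DD − I_D R_D = 15.1 − 13.5 × 0.545 = 7.75 V.
V_DS = 7.75 V ≥ V_ov = 1.98 V, confirming saturation.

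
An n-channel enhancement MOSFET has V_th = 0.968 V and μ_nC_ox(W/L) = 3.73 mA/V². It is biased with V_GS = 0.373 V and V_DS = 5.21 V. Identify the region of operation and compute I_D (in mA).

V_GS = 0.373 V < V_th = 0.968 V, so the transistor is in cutoff.

Cutoff; I_D = 0 mA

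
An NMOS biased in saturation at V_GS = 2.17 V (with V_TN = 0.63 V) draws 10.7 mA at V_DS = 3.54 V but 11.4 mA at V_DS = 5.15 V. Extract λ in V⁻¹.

λ = 0.0475 V⁻¹

With V_GS fixed, I_D ∝ (1 + λ V_DS) in saturation, so I_D2/I_D1 = (1 + λ V_DS2)/(1 + λ V_DS1).
11.4/10.7 = 1.065 = (1 + 5.15 λ)/(1 + 3.54 λ).
Solving: λ (I_D1 V_DS2 − I_D2 V_DS1) = I_D2 − I_D1, so λ = (11.4 − 10.7) / (10.7 × 5.15 − 11.4 × 3.54) = 0.7 / 14.7 = 0.0475 V⁻¹.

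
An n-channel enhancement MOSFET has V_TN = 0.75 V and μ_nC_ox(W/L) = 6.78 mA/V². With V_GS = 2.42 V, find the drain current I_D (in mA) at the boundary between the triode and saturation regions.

I_D = 9.45 mA

At the boundary V_DS = V_ov = V_GS − V_TN = 2.42 − 0.75 = 1.67 V.
I_D = ½ k_n V_ov² = 0.5 × 6.78 × 1.67² = 9.45 mA.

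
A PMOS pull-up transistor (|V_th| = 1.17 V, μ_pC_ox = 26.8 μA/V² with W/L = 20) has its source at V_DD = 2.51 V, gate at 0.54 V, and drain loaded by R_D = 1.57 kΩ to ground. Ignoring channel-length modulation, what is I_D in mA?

V_SG = V_DD − V_G = 2.51 − 0.54 = 1.97 V, so V_ov = 1.97 − 1.17 = 0.8 V.
k_p = μ_pC_ox · (W/L) = 0.536 mA/V².
Assume saturation: I_D = ½ k_p V_ov² = 0.5 × 0.536 × 0.8² = 0.172 mA, giving V_SD = V_DD − I_D R_D = 2.51 − 0.172 × 1.57 = 2.24 V.
V_SD = 2.24 V ≥ V_ov = 0.8 V, confirming saturation.

I_D = 0.172 mA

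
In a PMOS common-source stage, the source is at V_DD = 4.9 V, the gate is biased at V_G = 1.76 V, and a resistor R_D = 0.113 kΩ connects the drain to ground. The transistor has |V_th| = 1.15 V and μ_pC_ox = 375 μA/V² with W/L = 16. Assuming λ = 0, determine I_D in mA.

I_D = 11.9 mA

V_SG = V_DD − V_G = 4.9 − 1.76 = 3.14 V, so V_ov = 3.14 − 1.15 = 1.99 V.
k_p = μ_pC_ox · (W/L) = 6 mA/V².
Assume saturation: I_D = ½ k_p V_ov² = 0.5 × 6 × 1.99² = 11.9 mA, giving V_SD = V_DD − I_D R_D = 4.9 − 11.9 × 0.113 = 3.56 V.
V_SD = 3.56 V ≥ V_ov = 1.99 V, confirming saturation.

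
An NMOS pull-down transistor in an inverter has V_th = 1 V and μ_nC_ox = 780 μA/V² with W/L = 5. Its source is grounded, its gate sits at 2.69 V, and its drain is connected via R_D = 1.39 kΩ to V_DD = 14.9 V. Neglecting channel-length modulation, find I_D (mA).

V_GS = V_G = 2.69 V, so V_ov = 2.69 − 1 = 1.69 V.
k_n = μ_nC_ox · (W/L) = 3.9 mA/V².
Assume saturation: I_D = ½ k_n V_ov² = 0.5 × 3.9 × 1.69² = 5.57 mA, giving V_DS = V_DD − I_D R_D = 14.9 − 5.57 × 1.39 = 7.16 V.
V_DS = 7.16 V ≥ V_ov = 1.69 V, confirming saturation.

I_D = 5.57 mA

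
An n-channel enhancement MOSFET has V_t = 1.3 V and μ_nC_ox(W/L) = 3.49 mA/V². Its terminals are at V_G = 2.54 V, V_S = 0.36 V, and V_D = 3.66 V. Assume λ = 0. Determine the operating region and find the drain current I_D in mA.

V_GS = V_G − V_S = 2.54 − 0.36 = 2.18 V; V_DS = V_D − V_S = 3.66 − 0.36 = 3.3 V.
V_ov = V_GS − V_t = 2.18 − 1.3 = 0.88 V.
Since V_DS = 3.3 V ≥ V_ov = 0.88 V, the device is in saturation.
I_D = ½ k_n V_ov² = 0.5 × 3.49 × 0.88² = 1.35 mA.

Saturation; I_D = 1.35 mA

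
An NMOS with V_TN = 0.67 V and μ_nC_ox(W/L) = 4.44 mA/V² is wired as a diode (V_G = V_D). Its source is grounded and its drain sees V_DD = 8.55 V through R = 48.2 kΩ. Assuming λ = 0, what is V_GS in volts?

V_GS = 0.937 V

With gate tied to drain, V_GS = V_DS ≥ V_GS − V_TN, so the device is in saturation.
KCL at the drain: ½ k_n (V_GS − V_TN)² = (V_DD − V_GS)/R.
Let x = V_GS − 0.67. Then 107 x² + x − 7.88 = 0, giving x = 0.267 V (positive root), so V_GS = 0.937 V.
I_D = (V_DD − V_GS)/R = (8.55 − 0.937) / 48.2 = 0.158 mA.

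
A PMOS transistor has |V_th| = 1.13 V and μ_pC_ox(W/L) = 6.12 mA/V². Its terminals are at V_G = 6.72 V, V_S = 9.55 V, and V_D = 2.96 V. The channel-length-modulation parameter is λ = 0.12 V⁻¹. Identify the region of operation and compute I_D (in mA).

V_SG = V_S − V_G = 9.55 − 6.72 = 2.83 V; V_SD = V_S − V_D = 9.55 − 2.96 = 6.59 V.
V_ov = V_SG − |V_th| = 2.83 − 1.13 = 1.7 V.
Since V_SD = 6.59 V ≥ V_ov = 1.7 V, the device is in saturation.
I_D = ½ k_p V_ov² (1 + λ V_SD) = 0.5 × 6.12 × 1.7² × (1 + 0.12 × 6.59) = 15.8 mA.

Saturation; I_D = 15.8 mA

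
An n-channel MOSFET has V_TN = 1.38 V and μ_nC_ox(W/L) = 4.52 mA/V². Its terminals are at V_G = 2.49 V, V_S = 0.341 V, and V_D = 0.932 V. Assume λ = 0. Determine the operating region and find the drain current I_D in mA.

V_GS = V_G − V_S = 2.49 − 0.341 = 2.15 V; V_DS = V_D − V_S = 0.932 − 0.341 = 0.591 V.
V_ov = V_GS − V_TN = 2.15 − 1.38 = 0.769 V.
Since V_DS = 0.591 V < V_ov = 0.769 V, the device is in the triode region.
I_D = k_n [V_ov · V_DS − ½ V_DS²] = 4.52 × [0.769 × 0.591 − 0.5 × 0.591²] = 1.26 mA.

Triode; I_D = 1.26 mA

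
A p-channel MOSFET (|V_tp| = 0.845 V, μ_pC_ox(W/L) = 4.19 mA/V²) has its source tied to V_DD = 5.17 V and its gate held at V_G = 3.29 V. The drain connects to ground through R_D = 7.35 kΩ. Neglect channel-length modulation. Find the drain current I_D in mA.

V_SG = V_DD − V_G = 5.17 − 3.29 = 1.88 V, so V_ov = 1.88 − 0.845 = 1.03 V.
Assume saturation: I_D = ½ k_p V_ov² = 0.5 × 4.19 × 1.03² = 2.24 mA, giving V_SD = V_DD − I_D R_D = 5.17 − 2.24 × 7.35 = -11.3 V.
But -11.3 V < V_ov = 1.03 V, so the device is actually in triode.
In triode I_D = k_p[V_ov V_SD − ½ V_SD²] and I_D = (V_DD − V_SD)/R_D. Equating: 15.4 V_SD² − 32.87 V_SD + 5.17 = 0, giving V_SD = 0.171 V (the root below V_ov).
I_D = (5.17 − 0.171) / 7.35 = 0.68 mA.

I_D = 0.680 mA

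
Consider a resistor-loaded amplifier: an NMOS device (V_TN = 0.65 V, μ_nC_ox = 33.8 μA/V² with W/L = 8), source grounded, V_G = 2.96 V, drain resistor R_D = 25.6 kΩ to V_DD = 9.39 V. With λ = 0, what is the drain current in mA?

V_GS = V_G = 2.96 V, so V_ov = 2.96 − 0.65 = 2.31 V.
k_n = μ_nC_ox · (W/L) = 0.2704 mA/V².
Assume saturation: I_D = ½ k_n V_ov² = 0.5 × 0.2704 × 2.31² = 0.721 mA, giving V_DS = V_DD − I_D R_D = 9.39 − 0.721 × 25.6 = -9.08 V.
But -9.08 V < V_ov = 2.31 V, so the device is actually in triode.
In triode I_D = k_n[V_ov V_DS − ½ V_DS²] and I_D = (V_DD − V_DS)/R_D. Equating: 3.46 V_DS² − 16.99 V_DS + 9.39 = 0, giving V_DS = 0.635 V (the root below V_ov).
I_D = (9.39 − 0.635) / 25.6 = 0.342 mA.

I_D = 0.342 mA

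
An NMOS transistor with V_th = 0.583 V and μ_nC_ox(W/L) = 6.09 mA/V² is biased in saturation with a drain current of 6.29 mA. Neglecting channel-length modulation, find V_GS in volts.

In saturation I_D = ½ k_n (V_GS − V_th)², so V_GS − V_th = √(2 I_D / k_n) = √(2 × 6.29 / 6.09) = 1.44 V.
V_GS = 0.583 + 1.44 = 2.02 V.

V_GS = 2.02 V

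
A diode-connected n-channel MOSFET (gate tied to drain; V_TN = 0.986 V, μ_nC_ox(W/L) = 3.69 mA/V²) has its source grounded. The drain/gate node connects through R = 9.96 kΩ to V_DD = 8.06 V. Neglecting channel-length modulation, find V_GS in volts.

V_GS = 1.58 V

With gate tied to drain, V_GS = V_DS ≥ V_GS − V_TN, so the device is in saturation.
KCL at the drain: ½ k_n (V_GS − V_TN)² = (V_DD − V_GS)/R.
Let x = V_GS − 0.986. Then 18.4 x² + x − 7.074 = 0, giving x = 0.594 V (positive root), so V_GS = 1.58 V.
I_D = (V_DD − V_GS)/R = (8.06 − 1.58) / 9.96 = 0.651 mA.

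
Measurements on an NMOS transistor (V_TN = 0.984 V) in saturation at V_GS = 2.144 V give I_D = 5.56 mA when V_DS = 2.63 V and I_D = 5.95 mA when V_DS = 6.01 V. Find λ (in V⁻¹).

λ = 0.0220 V⁻¹

With V_GS fixed, I_D ∝ (1 + λ V_DS) in saturation, so I_D2/I_D1 = (1 + λ V_DS2)/(1 + λ V_DS1).
5.95/5.56 = 1.07 = (1 + 6.01 λ)/(1 + 2.63 λ).
Solving: λ (I_D1 V_DS2 − I_D2 V_DS1) = I_D2 − I_D1, so λ = (5.95 − 5.56) / (5.56 × 6.01 − 5.95 × 2.63) = 0.39 / 17.8 = 0.022 V⁻¹.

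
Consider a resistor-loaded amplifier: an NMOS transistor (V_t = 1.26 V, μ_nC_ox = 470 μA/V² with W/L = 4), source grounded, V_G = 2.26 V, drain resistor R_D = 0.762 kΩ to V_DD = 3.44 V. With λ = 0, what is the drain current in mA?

V_GS = V_G = 2.26 V, so V_ov = 2.26 − 1.26 = 1 V.
k_n = μ_nC_ox · (W/L) = 1.88 mA/V².
Assume saturation: I_D = ½ k_n V_ov² = 0.5 × 1.88 × 1² = 0.94 mA, giving V_DS = V_DD − I_D R_D = 3.44 − 0.94 × 0.762 = 2.72 V.
V_DS = 2.72 V ≥ V_ov = 1 V, confirming saturation.

I_D = 0.940 mA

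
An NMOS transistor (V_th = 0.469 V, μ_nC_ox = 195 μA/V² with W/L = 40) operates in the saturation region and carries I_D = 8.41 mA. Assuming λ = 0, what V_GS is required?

V_GS = 1.94 V

k_n = μ_nC_ox · (W/L) = 7.8 mA/V².
In saturation I_D = ½ k_n (V_GS − V_th)², so V_GS − V_th = √(2 I_D / k_n) = √(2 × 8.41 / 7.8) = 1.47 V.
V_GS = 0.469 + 1.47 = 1.94 V.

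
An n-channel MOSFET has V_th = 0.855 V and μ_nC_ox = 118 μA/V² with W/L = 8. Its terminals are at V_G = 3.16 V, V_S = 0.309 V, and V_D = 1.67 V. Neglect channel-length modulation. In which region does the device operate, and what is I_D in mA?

V_GS = V_G − V_S = 3.16 − 0.309 = 2.85 V; V_DS = V_D − V_S = 1.67 − 0.309 = 1.36 V.
k_n = μ_nC_ox · (W/L) = 0.944 mA/V².
V_ov = V_GS − V_th = 2.85 − 0.855 = 2 V.
Since V_DS = 1.36 V < V_ov = 2 V, the device is in the triode region.
I_D = k_n [V_ov · V_DS − ½ V_DS²] = 0.944 × [2 × 1.36 − 0.5 × 1.36²] = 1.69 mA.

Triode; I_D = 1.69 mA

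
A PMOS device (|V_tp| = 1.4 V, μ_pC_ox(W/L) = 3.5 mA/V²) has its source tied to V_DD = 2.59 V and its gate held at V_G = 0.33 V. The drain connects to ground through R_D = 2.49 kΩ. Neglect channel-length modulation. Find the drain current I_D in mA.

I_D = 0.888 mA

V_SG = V_DD − V_G = 2.59 − 0.33 = 2.26 V, so V_ov = 2.26 − 1.4 = 0.86 V.
Assume saturation: I_D = ½ k_p V_ov² = 0.5 × 3.5 × 0.86² = 1.29 mA, giving V_SD = V_DD − I_D R_D = 2.59 − 1.29 × 2.49 = -0.633 V.
But -0.633 V < V_ov = 0.86 V, so the device is actually in triode.
In triode I_D = k_p[V_ov V_SD − ½ V_SD²] and I_D = (V_DD − V_SD)/R_D. Equating: 4.36 V_SD² − 8.495 V_SD + 2.59 = 0, giving V_SD = 0.378 V (the root below V_ov).
I_D = (2.59 − 0.378) / 2.49 = 0.888 mA.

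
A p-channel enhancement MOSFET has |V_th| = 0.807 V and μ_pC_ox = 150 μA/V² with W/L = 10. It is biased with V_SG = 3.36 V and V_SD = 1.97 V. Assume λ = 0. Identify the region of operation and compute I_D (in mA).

k_p = μ_pC_ox · (W/L) = 1.5 mA/V².
V_ov = V_SG − |V_th| = 3.36 − 0.807 = 2.55 V.
Since V_SD = 1.97 V < V_ov = 2.55 V, the device is in the triode region.
I_D = k_p [V_ov · V_SD − ½ V_SD²] = 1.5 × [2.55 × 1.97 − 0.5 × 1.97²] = 4.63 mA.

Triode; I_D = 4.63 mA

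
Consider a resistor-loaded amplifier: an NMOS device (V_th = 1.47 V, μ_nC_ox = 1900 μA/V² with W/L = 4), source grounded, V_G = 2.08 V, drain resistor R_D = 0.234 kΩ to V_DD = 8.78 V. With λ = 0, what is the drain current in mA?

I_D = 1.41 mA

V_GS = V_G = 2.08 V, so V_ov = 2.08 − 1.47 = 0.61 V.
k_n = μ_nC_ox · (W/L) = 7.6 mA/V².
Assume saturation: I_D = ½ k_n V_ov² = 0.5 × 7.6 × 0.61² = 1.41 mA, giving V_DS = V_DD − I_D R_D = 8.78 − 1.41 × 0.234 = 8.45 V.
V_DS = 8.45 V ≥ V_ov = 0.61 V, confirming saturation.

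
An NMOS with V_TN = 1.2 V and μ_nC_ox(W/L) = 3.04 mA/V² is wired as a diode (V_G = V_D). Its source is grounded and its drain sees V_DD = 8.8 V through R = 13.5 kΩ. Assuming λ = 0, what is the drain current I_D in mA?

With gate tied to drain, V_GS = V_DS ≥ V_GS − V_TN, so the device is in saturation.
KCL at the drain: ½ k_n (V_GS − V_TN)² = (V_DD − V_GS)/R.
Let x = V_GS − 1.2. Then 20.5 x² + x − 7.6 = 0, giving x = 0.585 V (positive root), so V_GS = 1.78 V.
I_D = (V_DD − V_GS)/R = (8.8 − 1.78) / 13.5 = 0.52 mA.

I_D = 0.520 mA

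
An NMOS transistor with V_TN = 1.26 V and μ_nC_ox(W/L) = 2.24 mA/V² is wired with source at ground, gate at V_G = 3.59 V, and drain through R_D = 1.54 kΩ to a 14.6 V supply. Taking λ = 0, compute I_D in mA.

I_D = 6.08 mA

V_GS = V_G = 3.59 V, so V_ov = 3.59 − 1.26 = 2.33 V.
Assume saturation: I_D = ½ k_n V_ov² = 0.5 × 2.24 × 2.33² = 6.08 mA, giving V_DS = V_DD − I_D R_D = 14.6 − 6.08 × 1.54 = 5.24 V.
V_DS = 5.24 V ≥ V_ov = 2.33 V, confirming saturation.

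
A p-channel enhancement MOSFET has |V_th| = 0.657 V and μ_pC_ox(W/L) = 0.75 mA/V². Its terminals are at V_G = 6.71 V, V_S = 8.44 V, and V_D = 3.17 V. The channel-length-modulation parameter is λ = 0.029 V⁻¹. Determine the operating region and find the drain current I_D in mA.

Saturation; I_D = 0.498 mA

V_SG = V_S − V_G = 8.44 − 6.71 = 1.73 V; V_SD = V_S − V_D = 8.44 − 3.17 = 5.27 V.
V_ov = V_SG − |V_th| = 1.73 − 0.657 = 1.07 V.
Since V_SD = 5.27 V ≥ V_ov = 1.07 V, the device is in saturation.
I_D = ½ k_p V_ov² (1 + λ V_SD) = 0.5 × 0.75 × 1.07² × (1 + 0.029 × 5.27) = 0.498 mA.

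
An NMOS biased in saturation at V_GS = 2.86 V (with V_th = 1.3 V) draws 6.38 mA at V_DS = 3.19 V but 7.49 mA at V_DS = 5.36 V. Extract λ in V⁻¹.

With V_GS fixed, I_D ∝ (1 + λ V_DS) in saturation, so I_D2/I_D1 = (1 + λ V_DS2)/(1 + λ V_DS1).
7.49/6.38 = 1.174 = (1 + 5.36 λ)/(1 + 3.19 λ).
Solving: λ (I_D1 V_DS2 − I_D2 V_DS1) = I_D2 − I_D1, so λ = (7.49 − 6.38) / (6.38 × 5.36 − 7.49 × 3.19) = 1.11 / 10.3 = 0.108 V⁻¹.

λ = 0.108 V⁻¹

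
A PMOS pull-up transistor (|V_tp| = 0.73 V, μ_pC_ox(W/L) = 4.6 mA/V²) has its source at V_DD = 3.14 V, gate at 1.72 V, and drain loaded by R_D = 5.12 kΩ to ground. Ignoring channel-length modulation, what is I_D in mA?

I_D = 0.572 mA

V_SG = V_DD − V_G = 3.14 − 1.72 = 1.42 V, so V_ov = 1.42 − 0.73 = 0.69 V.
Assume saturation: I_D = ½ k_p V_ov² = 0.5 × 4.6 × 0.69² = 1.1 mA, giving V_SD = V_DD − I_D R_D = 3.14 − 1.1 × 5.12 = -2.47 V.
But -2.47 V < V_ov = 0.69 V, so the device is actually in triode.
In triode I_D = k_p[V_ov V_SD − ½ V_SD²] and I_D = (V_DD − V_SD)/R_D. Equating: 11.8 V_SD² − 17.25 V_SD + 3.14 = 0, giving V_SD = 0.213 V (the root below V_ov).
I_D = (3.14 − 0.213) / 5.12 = 0.572 mA.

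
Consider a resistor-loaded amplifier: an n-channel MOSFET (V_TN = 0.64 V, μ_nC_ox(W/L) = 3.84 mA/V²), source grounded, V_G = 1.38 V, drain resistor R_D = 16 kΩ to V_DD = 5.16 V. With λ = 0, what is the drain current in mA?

V_GS = V_G = 1.38 V, so V_ov = 1.38 − 0.64 = 0.74 V.
Assume saturation: I_D = ½ k_n V_ov² = 0.5 × 3.84 × 0.74² = 1.05 mA, giving V_DS = V_DD − I_D R_D = 5.16 − 1.05 × 16 = -11.7 V.
But -11.7 V < V_ov = 0.74 V, so the device is actually in triode.
In triode I_D = k_n[V_ov V_DS − ½ V_DS²] and I_D = (V_DD − V_DS)/R_D. Equating: 30.7 V_DS² − 46.47 V_DS + 5.16 = 0, giving V_DS = 0.121 V (the root below V_ov).
I_D = (5.16 − 0.121) / 16 = 0.315 mA.

I_D = 0.315 mA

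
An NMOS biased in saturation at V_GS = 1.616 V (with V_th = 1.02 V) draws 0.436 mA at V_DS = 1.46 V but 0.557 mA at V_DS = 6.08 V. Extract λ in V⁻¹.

With V_GS fixed, I_D ∝ (1 + λ V_DS) in saturation, so I_D2/I_D1 = (1 + λ V_DS2)/(1 + λ V_DS1).
0.557/0.436 = 1.278 = (1 + 6.08 λ)/(1 + 1.46 λ).
Solving: λ (I_D1 V_DS2 − I_D2 V_DS1) = I_D2 − I_D1, so λ = (0.557 − 0.436) / (0.436 × 6.08 − 0.557 × 1.46) = 0.121 / 1.84 = 0.0658 V⁻¹.

λ = 0.0658 V⁻¹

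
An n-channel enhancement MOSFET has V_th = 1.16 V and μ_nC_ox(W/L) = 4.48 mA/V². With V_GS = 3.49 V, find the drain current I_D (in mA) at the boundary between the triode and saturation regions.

At the boundary V_DS = V_ov = V_GS − V_th = 3.49 − 1.16 = 2.33 V.
I_D = ½ k_n V_ov² = 0.5 × 4.48 × 2.33² = 12.2 mA.

I_D = 12.2 mA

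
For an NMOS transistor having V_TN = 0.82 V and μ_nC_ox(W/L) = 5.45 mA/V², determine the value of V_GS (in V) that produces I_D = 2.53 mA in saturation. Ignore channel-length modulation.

In saturation I_D = ½ k_n (V_GS − V_TN)², so V_GS − V_TN = √(2 I_D / k_n) = √(2 × 2.53 / 5.45) = 0.964 V.
V_GS = 0.82 + 0.964 = 1.78 V.

V_GS = 1.78 V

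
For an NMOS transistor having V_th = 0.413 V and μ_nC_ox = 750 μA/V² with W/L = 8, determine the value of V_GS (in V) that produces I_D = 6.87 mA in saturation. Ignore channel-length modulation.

k_n = μ_nC_ox · (W/L) = 6 mA/V².
In saturation I_D = ½ k_n (V_GS − V_th)², so V_GS − V_th = √(2 I_D / k_n) = √(2 × 6.87 / 6) = 1.51 V.
V_GS = 0.413 + 1.51 = 1.93 V.

V_GS = 1.93 V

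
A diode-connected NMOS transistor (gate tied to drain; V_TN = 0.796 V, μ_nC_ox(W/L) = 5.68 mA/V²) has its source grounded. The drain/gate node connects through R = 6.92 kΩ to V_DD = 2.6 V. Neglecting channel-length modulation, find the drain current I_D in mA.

I_D = 0.220 mA

With gate tied to drain, V_GS = V_DS ≥ V_GS − V_TN, so the device is in saturation.
KCL at the drain: ½ k_n (V_GS − V_TN)² = (V_DD − V_GS)/R.
Let x = V_GS − 0.796. Then 19.7 x² + x − 1.804 = 0, giving x = 0.279 V (positive root), so V_GS = 1.07 V.
I_D = (V_DD − V_GS)/R = (2.6 − 1.07) / 6.92 = 0.22 mA.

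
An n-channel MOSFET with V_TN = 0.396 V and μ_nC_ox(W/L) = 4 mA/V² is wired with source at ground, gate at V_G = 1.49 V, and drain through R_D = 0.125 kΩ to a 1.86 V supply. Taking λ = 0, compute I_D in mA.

I_D = 2.39 mA

V_GS = V_G = 1.49 V, so V_ov = 1.49 − 0.396 = 1.09 V.
Assume saturation: I_D = ½ k_n V_ov² = 0.5 × 4 × 1.09² = 2.39 mA, giving V_DS = V_DD − I_D R_D = 1.86 − 2.39 × 0.125 = 1.56 V.
V_DS = 1.56 V ≥ V_ov = 1.09 V, confirming saturation.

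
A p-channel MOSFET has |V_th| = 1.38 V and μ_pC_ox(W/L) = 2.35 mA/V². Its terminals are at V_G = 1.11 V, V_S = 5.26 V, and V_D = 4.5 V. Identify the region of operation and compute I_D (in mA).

Triode; I_D = 4.27 mA

V_SG = V_S − V_G = 5.26 − 1.11 = 4.15 V; V_SD = V_S − V_D = 5.26 − 4.5 = 0.76 V.
V_ov = V_SG − |V_th| = 4.15 − 1.38 = 2.77 V.
Since V_SD = 0.76 V < V_ov = 2.77 V, the device is in the triode region.
I_D = k_p [V_ov · V_SD − ½ V_SD²] = 2.35 × [2.77 × 0.76 − 0.5 × 0.76²] = 4.27 mA.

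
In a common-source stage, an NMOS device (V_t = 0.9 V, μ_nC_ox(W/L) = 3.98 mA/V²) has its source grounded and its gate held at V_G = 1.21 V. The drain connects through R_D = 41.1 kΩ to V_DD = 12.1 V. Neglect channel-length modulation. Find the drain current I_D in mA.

I_D = 0.191 mA

V_GS = V_G = 1.21 V, so V_ov = 1.21 − 0.9 = 0.31 V.
Assume saturation: I_D = ½ k_n V_ov² = 0.5 × 3.98 × 0.31² = 0.191 mA, giving V_DS = V_DD − I_D R_D = 12.1 − 0.191 × 41.1 = 4.24 V.
V_DS = 4.24 V ≥ V_ov = 0.31 V, confirming saturation.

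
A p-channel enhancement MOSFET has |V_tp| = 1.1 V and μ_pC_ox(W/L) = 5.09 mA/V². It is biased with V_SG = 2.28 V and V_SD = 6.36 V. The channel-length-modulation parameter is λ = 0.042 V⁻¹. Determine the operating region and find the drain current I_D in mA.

Saturation; I_D = 4.49 mA

V_ov = V_SG − |V_tp| = 2.28 − 1.1 = 1.18 V.
Since V_SD = 6.36 V ≥ V_ov = 1.18 V, the device is in saturation.
I_D = ½ k_p V_ov² (1 + λ V_SD) = 0.5 × 5.09 × 1.18² × (1 + 0.042 × 6.36) = 4.49 mA.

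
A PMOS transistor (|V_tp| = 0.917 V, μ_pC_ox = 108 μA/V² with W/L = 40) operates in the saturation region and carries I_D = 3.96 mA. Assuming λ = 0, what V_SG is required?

V_SG = 2.27 V

k_p = μ_pC_ox · (W/L) = 4.32 mA/V².
In saturation I_D = ½ k_p (V_SG − |V_tp|)², so V_SG − |V_tp| = √(2 I_D / k_p) = √(2 × 3.96 / 4.32) = 1.35 V.
V_SG = 0.917 + 1.35 = 2.27 V.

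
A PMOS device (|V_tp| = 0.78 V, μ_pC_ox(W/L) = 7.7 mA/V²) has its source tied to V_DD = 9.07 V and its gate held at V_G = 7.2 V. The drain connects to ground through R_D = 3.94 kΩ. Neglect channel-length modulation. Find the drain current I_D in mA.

I_D = 2.22 mA

V_SG = V_DD − V_G = 9.07 − 7.2 = 1.87 V, so V_ov = 1.87 − 0.78 = 1.09 V.
Assume saturation: I_D = ½ k_p V_ov² = 0.5 × 7.7 × 1.09² = 4.57 mA, giving V_SD = V_DD − I_D R_D = 9.07 − 4.57 × 3.94 = -8.95 V.
But -8.95 V < V_ov = 1.09 V, so the device is actually in triode.
In triode I_D = k_p[V_ov V_SD − ½ V_SD²] and I_D = (V_DD − V_SD)/R_D. Equating: 15.2 V_SD² − 34.07 V_SD + 9.07 = 0, giving V_SD = 0.309 V (the root below V_ov).
I_D = (9.07 − 0.309) / 3.94 = 2.22 mA.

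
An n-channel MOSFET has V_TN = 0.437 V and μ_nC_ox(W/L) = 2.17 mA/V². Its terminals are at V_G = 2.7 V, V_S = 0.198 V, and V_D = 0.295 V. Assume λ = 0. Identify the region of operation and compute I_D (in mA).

V_GS = V_G − V_S = 2.7 − 0.198 = 2.5 V; V_DS = V_D − V_S = 0.295 − 0.198 = 0.097 V.
V_ov = V_GS − V_TN = 2.5 − 0.437 = 2.07 V.
Since V_DS = 0.097 V < V_ov = 2.07 V, the device is in the triode region.
I_D = k_n [V_ov · V_DS − ½ V_DS²] = 2.17 × [2.07 × 0.097 − 0.5 × 0.097²] = 0.424 mA.

Triode; I_D = 0.424 mA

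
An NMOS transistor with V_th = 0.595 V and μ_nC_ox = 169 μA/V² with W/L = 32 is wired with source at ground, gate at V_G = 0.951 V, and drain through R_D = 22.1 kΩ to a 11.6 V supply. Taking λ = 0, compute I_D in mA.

V_GS = V_G = 0.951 V, so V_ov = 0.951 − 0.595 = 0.356 V.
k_n = μ_nC_ox · (W/L) = 5.408 mA/V².
Assume saturation: I_D = ½ k_n V_ov² = 0.5 × 5.408 × 0.356² = 0.343 mA, giving V_DS = V_DD − I_D R_D = 11.6 − 0.343 × 22.1 = 4.03 V.
V_DS = 4.03 V ≥ V_ov = 0.356 V, confirming saturation.

I_D = 0.343 mA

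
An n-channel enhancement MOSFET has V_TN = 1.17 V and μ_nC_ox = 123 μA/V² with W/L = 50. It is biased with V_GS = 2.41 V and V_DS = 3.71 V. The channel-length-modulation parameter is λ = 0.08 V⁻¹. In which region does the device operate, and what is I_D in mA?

Saturation; I_D = 6.13 mA

k_n = μ_nC_ox · (W/L) = 6.15 mA/V².
V_ov = V_GS − V_TN = 2.41 − 1.17 = 1.24 V.
Since V_DS = 3.71 V ≥ V_ov = 1.24 V, the device is in saturation.
I_D = ½ k_n V_ov² (1 + λ V_DS) = 0.5 × 6.15 × 1.24² × (1 + 0.08 × 3.71) = 6.13 mA.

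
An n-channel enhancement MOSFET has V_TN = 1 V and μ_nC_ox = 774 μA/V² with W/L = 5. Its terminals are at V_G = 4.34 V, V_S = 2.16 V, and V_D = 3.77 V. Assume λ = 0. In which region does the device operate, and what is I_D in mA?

Saturation; I_D = 2.69 mA

V_GS = V_G − V_S = 4.34 − 2.16 = 2.18 V; V_DS = V_D − V_S = 3.77 − 2.16 = 1.61 V.
k_n = μ_nC_ox · (W/L) = 3.87 mA/V².
V_ov = V_GS − V_TN = 2.18 − 1 = 1.18 V.
Since V_DS = 1.61 V ≥ V_ov = 1.18 V, the device is in saturation.
I_D = ½ k_n V_ov² = 0.5 × 3.87 × 1.18² = 2.69 mA.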